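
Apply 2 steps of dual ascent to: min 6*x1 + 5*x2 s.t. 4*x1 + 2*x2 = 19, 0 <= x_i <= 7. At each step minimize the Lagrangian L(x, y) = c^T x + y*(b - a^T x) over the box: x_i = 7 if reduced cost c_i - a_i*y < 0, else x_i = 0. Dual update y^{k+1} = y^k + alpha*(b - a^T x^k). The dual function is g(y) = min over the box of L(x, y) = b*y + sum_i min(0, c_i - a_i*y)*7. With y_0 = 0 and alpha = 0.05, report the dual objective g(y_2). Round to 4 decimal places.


Dual ascent for LP: min 6*x1 + 5*x2, 4*x1 + 2*x2 = 19, 0 <= x_i <= 7
Step 1: y^k = 0.0, reduced costs: (6.0, 5.0)
  x^k = (0.0, 0.0), subgradient = b - a^T x = 19.0
  y^{k+1} = 0.0 + 0.05*19.0 = 0.95
Step 2: y^k = 0.95, reduced costs: (2.2, 3.1)
  x^k = (0.0, 0.0), subgradient = b - a^T x = 19.0
  y^{k+1} = 0.95 + 0.05*19.0 = 1.9
Dual objective at y_2 = 1.9: reduced costs (-1.6, 1.2), box minimizer x = (7.0, 0.0)
g(y_2) = b*y + (c1 - a1*y)*x1 + (c2 - a2*y)*x2 = 19*1.9 + (-1.6)*7.0 + 1.2*0.0 = 36.1 - 11.2 + 0.0 = 24.9


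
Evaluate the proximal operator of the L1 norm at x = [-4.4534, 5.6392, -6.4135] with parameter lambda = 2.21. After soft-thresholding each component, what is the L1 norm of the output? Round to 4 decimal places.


Soft-thresholding with lambda = 2.21:
prox(-4.4534) = sign(-4.4534)*max(|-4.4534| - 2.21, 0) = -2.2434
prox(5.6392) = sign(5.6392)*max(|5.6392| - 2.21, 0) = 3.4292
prox(-6.4135) = sign(-6.4135)*max(|-6.4135| - 2.21, 0) = -4.2035
prox(x) = [-2.2434, 3.4292, -4.2035]
||prox(x)||_1 = 2.2434 + 3.4292 + 4.2035 = 9.8761


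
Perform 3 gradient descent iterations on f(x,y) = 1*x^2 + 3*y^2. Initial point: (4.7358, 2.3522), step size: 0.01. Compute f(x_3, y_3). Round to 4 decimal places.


Gradient descent on f(x,y) = 1*x^2 + 3*y^2.
Starting point: (4.7358, 2.3522), alpha = 0.01
Step 1: grad_x = 2*1*4.7358 = 9.4716, grad_y = 2*3*2.3522 = 14.1132
  x_1 = 4.7358 - 0.01*9.4716 = 4.6411
  y_1 = 2.3522 - 0.01*14.1132 = 2.2111
Step 2: grad_x = 2*1*4.6411 = 9.2822, grad_y = 2*3*2.2111 = 13.2664
  x_2 = 4.6411 - 0.01*9.2822 = 4.5483
  y_2 = 2.2111 - 0.01*13.2664 = 2.0784
Step 3: grad_x = 2*1*4.5483 = 9.0965, grad_y = 2*3*2.0784 = 12.4704
  x_3 = 4.5483 - 0.01*9.0965 = 4.4573
  y_3 = 2.0784 - 0.01*12.4704 = 1.9537
f(4.4573, 1.9537) = 1*4.4573^2 + 3*1.9537^2 = 31.3183


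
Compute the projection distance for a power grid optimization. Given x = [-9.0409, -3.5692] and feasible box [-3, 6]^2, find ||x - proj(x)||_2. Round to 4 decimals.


Project each component onto [-3, 6].
clip(-9.0409) = -3.0, clip(-3.5692) = -3.0
Projection = [-3.0, -3.0]
Squared diffs: [36.4925, 0.324]
Distance = sqrt(36.8165) = 6.0677


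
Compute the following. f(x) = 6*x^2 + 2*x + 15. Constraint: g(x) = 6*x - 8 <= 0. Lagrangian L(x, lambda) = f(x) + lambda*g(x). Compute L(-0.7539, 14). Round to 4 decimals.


Step 1: Evaluate f(x).
f(-0.7539) = 6*(-0.7539)^2 + 2*(-0.7539) + 15 = 16.9024
Step 2: Evaluate g(x).
g(-0.7539) = 6*-0.7539 - 8 = -12.5234
Step 3: Compute Lagrangian.
L = 16.9024 + 14*-12.5234 = -158.4252


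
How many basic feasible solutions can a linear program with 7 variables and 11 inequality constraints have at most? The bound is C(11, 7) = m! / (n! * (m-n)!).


Each vertex corresponds to some choice of n active constraints out of m, so the number of vertices is at most C(m, n) = m! / (n!(m-n)!).
m = 11, n = 7
Numerator: 11 * 10 * 9 * 8 * 7 * 6 * 5
Denominator: 7! = 5040
C(11, 7) = 330


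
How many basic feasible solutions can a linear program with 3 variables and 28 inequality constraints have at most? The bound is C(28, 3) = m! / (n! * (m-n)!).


Each vertex corresponds to some choice of n active constraints out of m, so the number of vertices is at most C(m, n) = m! / (n!(m-n)!).
m = 28, n = 3
Numerator: 28 * 27 * 26
Denominator: 3! = 6
C(28, 3) = 3276


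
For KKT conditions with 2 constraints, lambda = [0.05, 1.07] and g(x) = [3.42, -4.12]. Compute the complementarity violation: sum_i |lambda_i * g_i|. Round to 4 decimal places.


KKT complementary slackness check:
lambda_1 * g_1 = 0.05 * 3.42 = 0.171
lambda_2 * g_2 = 1.07 * -4.12 = -4.4084
Total violation = 0.171 + 4.4084 = 4.5794


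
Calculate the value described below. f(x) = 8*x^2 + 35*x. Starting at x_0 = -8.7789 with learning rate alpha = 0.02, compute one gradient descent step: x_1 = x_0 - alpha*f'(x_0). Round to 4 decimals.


We compute the gradient at x_0 and apply the update.
f'(x) = 16*x + 35
f'(-8.7789) = 16*-8.7789 + 35 = -105.4624
x_1 = -8.7789 - 0.02*-105.4624 = -6.6697


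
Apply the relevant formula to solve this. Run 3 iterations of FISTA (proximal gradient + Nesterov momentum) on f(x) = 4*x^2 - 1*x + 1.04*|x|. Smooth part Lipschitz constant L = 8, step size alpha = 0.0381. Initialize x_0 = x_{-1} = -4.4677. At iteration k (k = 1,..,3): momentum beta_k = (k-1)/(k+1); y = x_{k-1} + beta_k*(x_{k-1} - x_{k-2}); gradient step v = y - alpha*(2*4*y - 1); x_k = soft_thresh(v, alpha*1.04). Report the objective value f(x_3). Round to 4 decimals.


FISTA on f(x) = 4*x^2 - 1*x + 1.04*|x|
L = 8, alpha = 0.0381
Iteration 1: beta = 0.0, y = -4.4677 + 0.0*(-4.4677 + 4.4677) = -4.4677
  grad(y) = -36.7416, v = y - alpha*grad = -3.0678
  prox(v) = soft_thresh(-3.0678, 0.0396) = -3.0282
Iteration 2: beta = 0.3333, y = -3.0282 + 0.3333*(-3.0282 + 4.4677) = -2.5484
  grad(y) = -21.3872, v = y - alpha*grad = -1.7335
  prox(v) = soft_thresh(-1.7335, 0.0396) = -1.6939
Iteration 3: beta = 0.5, y = -1.6939 + 0.5*(-1.6939 + 3.0282) = -1.0268
  grad(y) = -9.2142, v = y - alpha*grad = -0.6757
  prox(v) = soft_thresh(-0.6757, 0.0396) = -0.6361
f(x_3) = 4*(-0.6361)^2 - 1*(-0.6361) + 1.04*|-0.6361| = 2.916


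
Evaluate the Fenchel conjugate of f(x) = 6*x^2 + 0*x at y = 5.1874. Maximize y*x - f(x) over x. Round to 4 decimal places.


f*(y) = sup_x {y*x - a*x^2 - b*x} = sup_x {(y-b)*x - a*x^2}
FOC: (y - b) - 2a*x = 0 => x* = (y - b)/(2a)
x* = (5.1874 - 0)/(2*6) = 0.4323
f*(5.1874) = (y-b)^2/(4a) = (5.1874 - 0)^2/(4*6)
= 26.9091/24 = 1.1212


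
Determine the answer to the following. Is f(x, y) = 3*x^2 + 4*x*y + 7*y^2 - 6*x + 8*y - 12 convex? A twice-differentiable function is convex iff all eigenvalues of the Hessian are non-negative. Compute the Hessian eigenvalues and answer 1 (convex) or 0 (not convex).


The Hessian of f(x,y) = 3*x^2 + 4*x*y + 7*y^2 - 6*x + 8*y - 12 is:
H = [[6, 4], [4, 14]]
Trace = 6 + 14 = 20
Determinant = 6*14 - (4)^2 = 68
Discriminant = (20)^2 - 4*68 = 128.0
Eigenvalues: lambda_1 = 4.3431, lambda_2 = 15.6569
The function is convex.

1


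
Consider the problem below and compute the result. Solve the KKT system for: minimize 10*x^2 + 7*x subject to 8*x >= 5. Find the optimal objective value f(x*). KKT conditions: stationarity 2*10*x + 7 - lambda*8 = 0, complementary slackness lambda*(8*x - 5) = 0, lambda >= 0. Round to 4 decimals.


Step 1: Try lambda = 0 (constraint inactive).
x_unc = -7/(2*10) = -0.35
Check: 8*-0.35 = -2.8 < 5 -- violated!
Step 2: Constraint must be active: 8*x = 5
x* = 5/8 = 0.625
lambda = (2*10*0.625 + 7)/8 = 2.4375
Step 3: Compute optimal value.
f(x*) = 10*0.625^2 + 7*0.625 = 8.2813


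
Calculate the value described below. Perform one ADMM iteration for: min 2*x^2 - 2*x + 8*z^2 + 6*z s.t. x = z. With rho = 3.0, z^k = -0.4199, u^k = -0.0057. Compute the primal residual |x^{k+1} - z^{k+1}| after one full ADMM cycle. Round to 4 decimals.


ADMM iteration with rho = 3.0, z^k = -0.4199, u^k = -0.0057
Step 1: x-update.
Minimize 2*x^2 - 2*x + (3.0/2)*(x + 0.4199 - 0.0057)^2
FOC: (2*2 + 3.0)*x = 2 + 3.0*(-0.4199 + 0.0057)
x^{k+1} = 0.1082
Step 2: z-update.
Minimize 8*z^2 + 6*z + (3.0/2)*(0.1082 - z - 0.0057)^2
FOC: (2*8 + 3.0)*z = -6 + 3.0*(0.1082 - 0.0057)
z^{k+1} = -0.2996
Step 3: u-update.
u^{k+1} = -0.0057 + 0.1082 + 0.2996 = 0.4021
Step 4: Primal residual = |0.1082 + 0.2996| = 0.4078


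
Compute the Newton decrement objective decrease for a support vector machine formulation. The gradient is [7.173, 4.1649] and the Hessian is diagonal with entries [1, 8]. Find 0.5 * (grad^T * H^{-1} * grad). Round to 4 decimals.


Step 1: H is diagonal, so H^(-1) * g = [7.173, 0.5206].
Step 2: g^T H^(-1) g = sum_i g_i^2 / H_ii
  = (7.173)^2/1 + (4.1649)^2/8
  = 51.4519 + 2.1683 = 53.6202
Step 3: Objective decrease = 0.5 * g^T H^(-1) g = 26.8101


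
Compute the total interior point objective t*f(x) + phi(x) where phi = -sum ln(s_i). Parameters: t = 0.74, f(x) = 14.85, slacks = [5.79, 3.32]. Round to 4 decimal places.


Step 1: Compute log-barrier.
ln values: [1.7561, 1.2]
phi = -(1.7561 + 1.2) = -2.9561
Step 2: Compute augmented objective.
t*f(x) = 0.74*14.85 = 10.989
Total = 10.989 - 2.9561 = 8.0329


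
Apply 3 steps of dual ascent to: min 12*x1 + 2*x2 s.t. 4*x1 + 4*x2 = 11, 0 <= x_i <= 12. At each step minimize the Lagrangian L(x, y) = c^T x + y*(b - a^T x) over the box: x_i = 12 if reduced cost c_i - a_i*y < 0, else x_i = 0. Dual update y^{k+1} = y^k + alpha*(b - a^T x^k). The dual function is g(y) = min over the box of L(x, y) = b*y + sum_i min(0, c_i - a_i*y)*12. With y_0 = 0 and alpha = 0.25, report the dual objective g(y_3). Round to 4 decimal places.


Dual ascent for LP: min 12*x1 + 2*x2, 4*x1 + 4*x2 = 11, 0 <= x_i <= 12
Step 1: y^k = 0.0, reduced costs: (12.0, 2.0)
  x^k = (0.0, 0.0), subgradient = b - a^T x = 11.0
  y^{k+1} = 0.0 + 0.25*11.0 = 2.75
Step 2: y^k = 2.75, reduced costs: (1.0, -9.0)
  x^k = (0.0, 12.0), subgradient = b - a^T x = -37.0
  y^{k+1} = 2.75 + 0.25*-37.0 = -6.5
Step 3: y^k = -6.5, reduced costs: (38.0, 28.0)
  x^k = (0.0, 0.0), subgradient = b - a^T x = 11.0
  y^{k+1} = -6.5 + 0.25*11.0 = -3.75
Dual objective at y_3 = -3.75: reduced costs (27.0, 17.0), box minimizer x = (0.0, 0.0)
g(y_3) = b*y + (c1 - a1*y)*x1 + (c2 - a2*y)*x2 = 11*(-3.75) + 27.0*0.0 + 17.0*0.0 = -41.25 + 0.0 + 0.0 = -41.25


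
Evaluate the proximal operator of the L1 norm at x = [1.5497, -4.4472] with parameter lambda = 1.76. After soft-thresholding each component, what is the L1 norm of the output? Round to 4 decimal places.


Soft-thresholding with lambda = 1.76:
prox(1.5497) = sign(1.5497)*max(|1.5497| - 1.76, 0) = 0.0
prox(-4.4472) = sign(-4.4472)*max(|-4.4472| - 1.76, 0) = -2.6872
prox(x) = [0.0, -2.6872]
||prox(x)||_1 = 0.0 + 2.6872 = 2.6872


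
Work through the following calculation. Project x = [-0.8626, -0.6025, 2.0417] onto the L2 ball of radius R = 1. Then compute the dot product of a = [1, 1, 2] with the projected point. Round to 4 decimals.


Step 1: Compute ||x|| (intermediates to 6 decimals).
||x|| = sqrt((-0.8626)^2 + (-0.6025)^2 + 2.0417^2) = 2.296873
Step 2: Project.
Since ||x|| > R, scale = R/||x|| = 1/2.296873 = 0.435375, proj(x) = scale * x
proj(x) = [-0.375554, -0.262313, 0.888905]
Step 3: Dot product.
a^T * proj(x) = 1*(-0.375554) + 1*(-0.262313) + 2*0.888905 = 1.1399


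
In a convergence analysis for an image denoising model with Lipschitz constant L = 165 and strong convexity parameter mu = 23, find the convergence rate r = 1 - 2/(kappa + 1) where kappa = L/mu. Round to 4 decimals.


Step 1: Compute the condition number.
kappa = L/mu = 165/23 = 7.1739
Step 2: Compute the convergence rate.
r = 1 - 2/(kappa + 1) = 1 - 2*mu/(L + mu) = (L - mu)/(L + mu) = 142/188 = 0.7553


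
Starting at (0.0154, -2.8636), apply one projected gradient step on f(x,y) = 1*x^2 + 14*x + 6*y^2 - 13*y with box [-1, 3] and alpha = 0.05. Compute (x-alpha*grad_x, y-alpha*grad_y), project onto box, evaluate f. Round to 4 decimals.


Step 1: Compute gradient at (0.0154, -2.8636).
grad_x = 2*1*0.0154 + 14 = 14.0308
grad_y = 2*6*-2.8636 - 13 = -47.3632
Step 2: Gradient step.
x_raw = 0.0154 - 0.05*14.0308 = -0.6861
y_raw = -2.8636 - 0.05*-47.3632 = -0.4954
Step 3: Project onto [-1, 3].
x_proj = clip(-0.6861) = -0.6861
y_proj = clip(-0.4954) = -0.4954
Step 4: Evaluate f.
f(-0.6861, -0.4954) = -1.2217


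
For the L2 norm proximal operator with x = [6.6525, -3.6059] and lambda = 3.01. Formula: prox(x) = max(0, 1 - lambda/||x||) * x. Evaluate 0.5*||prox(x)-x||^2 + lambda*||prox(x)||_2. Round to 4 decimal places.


Step 1: Compute ||x||.
||x|| = 7.5669
Step 2: Compute scaling factor.
scale = max(0, 1 - 3.01/7.5669) = 0.6022
Step 3: prox(x) = [4.0062, -2.1715]
||prox(x)|| = 4.5569
Step 4: Proximal objective.
0.5*||prox-x||^2 = 4.5301
lambda*||prox|| = 13.7163
Total = 18.2464


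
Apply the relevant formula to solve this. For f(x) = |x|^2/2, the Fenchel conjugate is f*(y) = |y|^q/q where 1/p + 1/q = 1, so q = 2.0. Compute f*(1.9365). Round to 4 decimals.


The conjugate exponent q satisfies 1/p + 1/q = 1.
p = 2, so q = 2/(2 - 1) = 2.0
|y|^q = 1.9365^2.0 = 3.75
f*(1.9365) = 3.75 / 2.0 = 1.875


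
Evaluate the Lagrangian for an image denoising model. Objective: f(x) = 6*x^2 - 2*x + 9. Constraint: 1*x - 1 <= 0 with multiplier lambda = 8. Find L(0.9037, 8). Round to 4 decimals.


Step 1: Evaluate f(x).
f(0.9037) = 6*0.9037^2 - 2*0.9037 + 9 = 12.0926
Step 2: Evaluate g(x).
g(0.9037) = 1*0.9037 - 1 = -0.0963
Step 3: Compute Lagrangian.
L = 12.0926 + 8*-0.0963 = 11.3222


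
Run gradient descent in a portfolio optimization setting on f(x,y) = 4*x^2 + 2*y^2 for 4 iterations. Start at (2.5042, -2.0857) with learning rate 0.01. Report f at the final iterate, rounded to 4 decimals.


Gradient descent on f(x,y) = 4*x^2 + 2*y^2.
Starting point: (2.5042, -2.0857), alpha = 0.01
Step 1: grad_x = 2*4*2.5042 = 20.0336, grad_y = 2*2*-2.0857 = -8.3428
  x_1 = 2.5042 - 0.01*20.0336 = 2.3039
  y_1 = -2.0857 - 0.01*-8.3428 = -2.0023
Step 2: grad_x = 2*4*2.3039 = 18.4309, grad_y = 2*2*-2.0023 = -8.0091
  x_2 = 2.3039 - 0.01*18.4309 = 2.1196
  y_2 = -2.0023 - 0.01*-8.0091 = -1.9222
Step 3: grad_x = 2*4*2.1196 = 16.9564, grad_y = 2*2*-1.9222 = -7.6887
  x_3 = 2.1196 - 0.01*16.9564 = 1.95
  y_3 = -1.9222 - 0.01*-7.6887 = -1.8453
Step 4: grad_x = 2*4*1.95 = 15.5999, grad_y = 2*2*-1.8453 = -7.3812
  x_4 = 1.95 - 0.01*15.5999 = 1.794
  y_4 = -1.8453 - 0.01*-7.3812 = -1.7715
f(1.794, -1.7715) = 4*1.794^2 + 2*(-1.7715)^2 = 19.1499


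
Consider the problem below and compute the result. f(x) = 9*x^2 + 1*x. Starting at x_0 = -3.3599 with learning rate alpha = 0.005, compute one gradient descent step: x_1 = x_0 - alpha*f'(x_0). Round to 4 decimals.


We compute the gradient at x_0 and apply the update.
f'(x) = 18*x + 1
f'(-3.3599) = 18*-3.3599 + 1 = -59.4782
x_1 = -3.3599 - 0.005*-59.4782 = -3.0625


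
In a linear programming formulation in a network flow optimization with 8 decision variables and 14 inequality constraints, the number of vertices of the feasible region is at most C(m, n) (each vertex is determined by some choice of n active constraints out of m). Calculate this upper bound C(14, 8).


Each vertex corresponds to some choice of n active constraints out of m, so the number of vertices is at most C(m, n) = m! / (n!(m-n)!).
m = 14, n = 8
Numerator: 14 * 13 * 12 * 11 * 10 * 9 * 8 * 7
Denominator: 8! = 40320
C(14, 8) = 3003


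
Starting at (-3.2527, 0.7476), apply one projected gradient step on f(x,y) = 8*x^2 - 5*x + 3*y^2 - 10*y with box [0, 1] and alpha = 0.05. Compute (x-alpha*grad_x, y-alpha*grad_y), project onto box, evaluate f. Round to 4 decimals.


Step 1: Compute gradient at (-3.2527, 0.7476).
grad_x = 2*8*-3.2527 - 5 = -57.0432
grad_y = 2*3*0.7476 - 10 = -5.5144
Step 2: Gradient step.
x_raw = -3.2527 - 0.05*-57.0432 = -0.4005
y_raw = 0.7476 - 0.05*-5.5144 = 1.0233
Step 3: Project onto [0, 1].
x_proj = clip(-0.4005) = 0.0
y_proj = clip(1.0233) = 1.0
Step 4: Evaluate f.
f(0.0, 1.0) = -7.0


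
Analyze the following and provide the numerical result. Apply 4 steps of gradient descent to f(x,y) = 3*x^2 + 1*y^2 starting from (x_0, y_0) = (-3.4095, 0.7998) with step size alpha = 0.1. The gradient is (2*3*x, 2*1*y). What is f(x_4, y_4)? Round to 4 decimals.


Gradient descent on f(x,y) = 3*x^2 + 1*y^2.
Starting point: (-3.4095, 0.7998), alpha = 0.1
Step 1: grad_x = 2*3*-3.4095 = -20.457, grad_y = 2*1*0.7998 = 1.5996
  x_1 = -3.4095 - 0.1*-20.457 = -1.3638
  y_1 = 0.7998 - 0.1*1.5996 = 0.6398
Step 2: grad_x = 2*3*-1.3638 = -8.1828, grad_y = 2*1*0.6398 = 1.2797
  x_2 = -1.3638 - 0.1*-8.1828 = -0.5455
  y_2 = 0.6398 - 0.1*1.2797 = 0.5119
Step 3: grad_x = 2*3*-0.5455 = -3.2731, grad_y = 2*1*0.5119 = 1.0237
  x_3 = -0.5455 - 0.1*-3.2731 = -0.2182
  y_3 = 0.5119 - 0.1*1.0237 = 0.4095
Step 4: grad_x = 2*3*-0.2182 = -1.3092, grad_y = 2*1*0.4095 = 0.819
  x_4 = -0.2182 - 0.1*-1.3092 = -0.0873
  y_4 = 0.4095 - 0.1*0.819 = 0.3276
f(-0.0873, 0.3276) = 3*(-0.0873)^2 + 1*0.3276^2 = 0.1302


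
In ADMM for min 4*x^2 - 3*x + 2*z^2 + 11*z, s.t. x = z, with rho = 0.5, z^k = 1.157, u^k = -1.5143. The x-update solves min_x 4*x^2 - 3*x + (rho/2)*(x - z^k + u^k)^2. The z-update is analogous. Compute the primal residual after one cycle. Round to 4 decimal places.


ADMM iteration with rho = 0.5, z^k = 1.157, u^k = -1.5143
Step 1: x-update.
Minimize 4*x^2 - 3*x + (0.5/2)*(x - 1.157 - 1.5143)^2
FOC: (2*4 + 0.5)*x = 3 + 0.5*(1.157 + 1.5143)
x^{k+1} = 0.5101
Step 2: z-update.
Minimize 2*z^2 + 11*z + (0.5/2)*(0.5101 - z - 1.5143)^2
FOC: (2*2 + 0.5)*z = -11 + 0.5*(0.5101 - 1.5143)
z^{k+1} = -2.556
Step 3: u-update.
u^{k+1} = -1.5143 + 0.5101 + 2.556 = 1.5518
Step 4: Primal residual = |0.5101 + 2.556| = 3.0661


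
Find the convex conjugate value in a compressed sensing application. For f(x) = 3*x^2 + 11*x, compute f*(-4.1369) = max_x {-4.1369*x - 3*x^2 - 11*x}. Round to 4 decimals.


f*(y) = sup_x {y*x - a*x^2 - b*x} = sup_x {(y-b)*x - a*x^2}
FOC: (y - b) - 2a*x = 0 => x* = (y - b)/(2a)
x* = (-4.1369 - 11)/(2*3) = -2.5228
f*(-4.1369) = (y-b)^2/(4a) = (-4.1369 - 11)^2/(4*3)
= 229.1257/12 = 19.0938


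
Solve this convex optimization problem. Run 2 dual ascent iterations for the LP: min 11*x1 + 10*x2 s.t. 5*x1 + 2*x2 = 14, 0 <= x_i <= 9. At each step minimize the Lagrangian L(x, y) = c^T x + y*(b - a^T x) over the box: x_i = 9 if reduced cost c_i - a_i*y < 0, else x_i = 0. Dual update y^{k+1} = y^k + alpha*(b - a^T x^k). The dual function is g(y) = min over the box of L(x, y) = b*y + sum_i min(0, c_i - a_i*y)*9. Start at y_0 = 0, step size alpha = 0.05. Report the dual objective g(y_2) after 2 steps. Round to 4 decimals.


Dual ascent for LP: min 11*x1 + 10*x2, 5*x1 + 2*x2 = 14, 0 <= x_i <= 9
Step 1: y^k = 0.0, reduced costs: (11.0, 10.0)
  x^k = (0.0, 0.0), subgradient = b - a^T x = 14.0
  y^{k+1} = 0.0 + 0.05*14.0 = 0.7
Step 2: y^k = 0.7, reduced costs: (7.5, 8.6)
  x^k = (0.0, 0.0), subgradient = b - a^T x = 14.0
  y^{k+1} = 0.7 + 0.05*14.0 = 1.4
Dual objective at y_2 = 1.4: reduced costs (4.0, 7.2), box minimizer x = (0.0, 0.0)
g(y_2) = b*y + (c1 - a1*y)*x1 + (c2 - a2*y)*x2 = 14*1.4 + 4.0*0.0 + 7.2*0.0 = 19.6 + 0.0 + 0.0 = 19.6


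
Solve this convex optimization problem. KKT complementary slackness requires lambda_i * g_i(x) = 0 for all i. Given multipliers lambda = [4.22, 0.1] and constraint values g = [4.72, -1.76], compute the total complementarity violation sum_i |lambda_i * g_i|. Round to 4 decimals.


KKT complementary slackness check:
lambda_1 * g_1 = 4.22 * 4.72 = 19.9184
lambda_2 * g_2 = 0.1 * -1.76 = -0.176
Total violation = 19.9184 + 0.176 = 20.0944


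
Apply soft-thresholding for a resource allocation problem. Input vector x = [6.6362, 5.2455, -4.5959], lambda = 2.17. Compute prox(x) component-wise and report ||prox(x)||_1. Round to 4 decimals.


Soft-thresholding with lambda = 2.17:
prox(6.6362) = sign(6.6362)*max(|6.6362| - 2.17, 0) = 4.4662
prox(5.2455) = sign(5.2455)*max(|5.2455| - 2.17, 0) = 3.0755
prox(-4.5959) = sign(-4.5959)*max(|-4.5959| - 2.17, 0) = -2.4259
prox(x) = [4.4662, 3.0755, -2.4259]
||prox(x)||_1 = 4.4662 + 3.0755 + 2.4259 = 9.9676


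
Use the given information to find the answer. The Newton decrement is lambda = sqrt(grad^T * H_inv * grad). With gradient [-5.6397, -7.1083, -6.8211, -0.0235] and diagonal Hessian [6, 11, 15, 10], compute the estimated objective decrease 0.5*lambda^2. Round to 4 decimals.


Step 1: H is diagonal, so H^(-1) * g = [-0.94, -0.6462, -0.4547, -0.0024].
Step 2: g^T H^(-1) g = sum_i g_i^2 / H_ii
  = (-5.6397)^2/6 + (-7.1083)^2/11 + (-6.8211)^2/15 + (-0.0235)^2/10
  = 5.301 + 4.5934 + 3.1018 + 0.0001 = 12.9964
Step 3: Objective decrease = 0.5 * g^T H^(-1) g = 6.4982


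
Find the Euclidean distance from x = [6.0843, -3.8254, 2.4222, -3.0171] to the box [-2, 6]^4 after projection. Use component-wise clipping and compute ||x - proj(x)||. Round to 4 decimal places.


Project each component onto [-2, 6].
clip(6.0843) = 6.0, clip(-3.8254) = -2.0, clip(2.4222) = 2.4222, clip(-3.0171) = -2.0
Projection = [6.0, -2.0, 2.4222, -2.0]
Squared diffs: [0.0071, 3.3321, 0.0, 1.0345]
Distance = sqrt(4.3737) = 2.0913


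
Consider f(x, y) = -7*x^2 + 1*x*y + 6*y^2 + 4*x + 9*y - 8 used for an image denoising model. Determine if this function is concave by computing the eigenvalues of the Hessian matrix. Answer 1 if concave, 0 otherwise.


The Hessian of f(x,y) = -7*x^2 + 1*x*y + 6*y^2 + 4*x + 9*y - 8 is:
H = [[-14, 1], [1, 12]]
Trace = -14 + 12 = -2
Determinant = -14*12 - (1)^2 = -169
Discriminant = (-2)^2 - 4*-169 = 680.0
Eigenvalues: lambda_1 = -14.0384, lambda_2 = 12.0384
The function is not concave.

0


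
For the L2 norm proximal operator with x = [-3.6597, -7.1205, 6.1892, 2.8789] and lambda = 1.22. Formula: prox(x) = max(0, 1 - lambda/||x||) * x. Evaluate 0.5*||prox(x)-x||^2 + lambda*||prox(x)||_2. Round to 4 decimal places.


Step 1: Compute ||x||.
||x|| = 10.5209
Step 2: Compute scaling factor.
scale = max(0, 1 - 1.22/10.5209) = 0.884
Step 3: prox(x) = [-3.2353, -6.2948, 5.4715, 2.5451]
||prox(x)|| = 9.3009
Step 4: Proximal objective.
0.5*||prox-x||^2 = 0.7442
lambda*||prox|| = 11.3471
Total = 12.0913


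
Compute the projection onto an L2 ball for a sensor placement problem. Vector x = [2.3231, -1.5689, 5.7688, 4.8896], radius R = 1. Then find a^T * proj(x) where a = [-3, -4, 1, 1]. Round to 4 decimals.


Step 1: Compute ||x|| (intermediates to 6 decimals).
||x|| = sqrt(2.3231^2 + (-1.5689)^2 + 5.7688^2 + 4.8896^2) = 8.065078
Step 2: Project.
Since ||x|| > R, scale = R/||x|| = 1/8.065078 = 0.123991, proj(x) = scale * x
proj(x) = [0.288043, -0.194529, 0.715279, 0.606266]
Step 3: Dot product.
a^T * proj(x) = -3*0.288043 - 4*(-0.194529) + 1*0.715279 + 1*0.606266 = 1.2355


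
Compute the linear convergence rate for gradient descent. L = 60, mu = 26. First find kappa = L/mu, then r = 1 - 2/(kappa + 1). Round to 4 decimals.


Step 1: Compute the condition number.
kappa = L/mu = 60/26 = 2.3077
Step 2: Compute the convergence rate.
r = 1 - 2/(kappa + 1) = 1 - 2*mu/(L + mu) = (L - mu)/(L + mu) = 34/86 = 0.3953


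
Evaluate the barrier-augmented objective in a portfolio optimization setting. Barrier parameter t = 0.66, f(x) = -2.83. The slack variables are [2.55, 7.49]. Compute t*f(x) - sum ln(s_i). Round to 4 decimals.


Step 1: Compute log-barrier.
ln values: [0.9361, 2.0136]
phi = -(0.9361 + 2.0136) = -2.9497
Step 2: Compute augmented objective.
t*f(x) = 0.66*-2.83 = -1.8678
Total = -1.8678 - 2.9497 = -4.8175


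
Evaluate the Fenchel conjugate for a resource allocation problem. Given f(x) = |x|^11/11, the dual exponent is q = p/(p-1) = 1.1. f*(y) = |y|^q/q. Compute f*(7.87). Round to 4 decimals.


The conjugate exponent q satisfies 1/p + 1/q = 1.
p = 11, so q = 11/(11 - 1) = 1.1
|y|^q = 7.87^1.1 = 9.6732
f*(7.87) = 9.6732 / 1.1 = 8.7939


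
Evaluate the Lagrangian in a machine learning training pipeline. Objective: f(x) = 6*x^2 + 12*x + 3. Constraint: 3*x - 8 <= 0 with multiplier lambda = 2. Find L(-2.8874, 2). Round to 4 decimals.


Step 1: Evaluate f(x).
f(-2.8874) = 6*(-2.8874)^2 + 12*(-2.8874) + 3 = 18.3737
Step 2: Evaluate g(x).
g(-2.8874) = 3*-2.8874 - 8 = -16.6622
Step 3: Compute Lagrangian.
L = 18.3737 + 2*-16.6622 = -14.9507


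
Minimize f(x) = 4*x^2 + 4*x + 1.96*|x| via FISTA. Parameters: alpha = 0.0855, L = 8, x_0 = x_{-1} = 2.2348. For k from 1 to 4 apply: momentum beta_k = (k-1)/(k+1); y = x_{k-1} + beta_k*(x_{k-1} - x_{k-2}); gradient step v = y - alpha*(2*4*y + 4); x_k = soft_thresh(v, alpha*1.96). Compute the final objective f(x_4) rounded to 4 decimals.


FISTA on f(x) = 4*x^2 + 4*x + 1.96*|x|
L = 8, alpha = 0.0855
Iteration 1: beta = 0.0, y = 2.2348 + 0.0*(2.2348 - 2.2348) = 2.2348
  grad(y) = 21.8784, v = y - alpha*grad = 0.3642
  prox(v) = soft_thresh(0.3642, 0.1676) = 0.1966
Iteration 2: beta = 0.3333, y = 0.1966 + 0.3333*(0.1966 - 2.2348) = -0.4828
  grad(y) = 0.1378, v = y - alpha*grad = -0.4946
  prox(v) = soft_thresh(-0.4946, 0.1676) = -0.327
Iteration 3: beta = 0.5, y = -0.327 + 0.5*(-0.327 - 0.1966) = -0.5888
  grad(y) = -0.7102, v = y - alpha*grad = -0.5281
  prox(v) = soft_thresh(-0.5281, 0.1676) = -0.3605
Iteration 4: beta = 0.6, y = -0.3605 + 0.6*(-0.3605 + 0.327) = -0.3806
  grad(y) = 0.9554, v = y - alpha*grad = -0.4623
  prox(v) = soft_thresh(-0.4623, 0.1676) = -0.2947
f(x_4) = 4*(-0.2947)^2 + 4*(-0.2947) + 1.96*|-0.2947| = -0.2538


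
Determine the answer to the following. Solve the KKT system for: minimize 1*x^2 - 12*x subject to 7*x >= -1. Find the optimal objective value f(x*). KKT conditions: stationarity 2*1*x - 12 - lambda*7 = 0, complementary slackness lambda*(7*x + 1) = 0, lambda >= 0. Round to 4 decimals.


Step 1: Try lambda = 0 (constraint inactive).
Stationarity: 2*1*x - 12 = 0
x* = 12/(2*1) = 6.0
Check constraint: 7*6.0 = 42.0 >= -1 -- satisfied.
Step 2: Compute optimal value.
f(x*) = 1*6.0^2 - 12*6.0 = -36.0


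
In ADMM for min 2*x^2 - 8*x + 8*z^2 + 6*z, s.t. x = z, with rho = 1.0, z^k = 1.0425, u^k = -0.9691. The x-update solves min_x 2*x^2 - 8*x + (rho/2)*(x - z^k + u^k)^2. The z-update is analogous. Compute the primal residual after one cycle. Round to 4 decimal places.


ADMM iteration with rho = 1.0, z^k = 1.0425, u^k = -0.9691
Step 1: x-update.
Minimize 2*x^2 - 8*x + (1.0/2)*(x - 1.0425 - 0.9691)^2
FOC: (2*2 + 1.0)*x = 8 + 1.0*(1.0425 + 0.9691)
x^{k+1} = 2.0023
Step 2: z-update.
Minimize 8*z^2 + 6*z + (1.0/2)*(2.0023 - z - 0.9691)^2
FOC: (2*8 + 1.0)*z = -6 + 1.0*(2.0023 - 0.9691)
z^{k+1} = -0.2922
Step 3: u-update.
u^{k+1} = -0.9691 + 2.0023 + 0.2922 = 1.3254
Step 4: Primal residual = |2.0023 + 0.2922| = 2.2945


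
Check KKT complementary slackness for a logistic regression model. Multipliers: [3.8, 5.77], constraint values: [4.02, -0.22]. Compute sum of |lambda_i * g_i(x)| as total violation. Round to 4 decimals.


KKT complementary slackness check:
lambda_1 * g_1 = 3.8 * 4.02 = 15.276
lambda_2 * g_2 = 5.77 * -0.22 = -1.2694
Total violation = 15.276 + 1.2694 = 16.5454


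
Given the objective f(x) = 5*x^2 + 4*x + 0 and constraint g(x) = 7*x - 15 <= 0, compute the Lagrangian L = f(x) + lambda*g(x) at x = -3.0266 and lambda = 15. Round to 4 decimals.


Step 1: Evaluate f(x).
f(-3.0266) = 5*(-3.0266)^2 + 4*(-3.0266) + 0 = 33.6951
Step 2: Evaluate g(x).
g(-3.0266) = 7*-3.0266 - 15 = -36.1862
Step 3: Compute Lagrangian.
L = 33.6951 + 15*-36.1862 = -509.0979


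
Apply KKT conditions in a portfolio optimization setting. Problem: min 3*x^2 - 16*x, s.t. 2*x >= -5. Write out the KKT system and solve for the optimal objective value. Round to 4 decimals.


Step 1: Try lambda = 0 (constraint inactive).
Stationarity: 2*3*x - 16 = 0
x* = 16/(2*3) = 8/3 = 2.6667 (rounded; the exact value 8/3 is used below)
Check constraint: 2*2.6667 = 5.3334 >= -5 -- satisfied.
Step 2: Compute optimal value.
f(x*) = 3*(8/3)^2 - 16*(8/3) = -21.3333


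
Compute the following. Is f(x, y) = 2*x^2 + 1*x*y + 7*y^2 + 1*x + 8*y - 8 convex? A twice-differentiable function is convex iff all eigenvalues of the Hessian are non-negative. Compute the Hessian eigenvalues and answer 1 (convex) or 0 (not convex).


The Hessian of f(x,y) = 2*x^2 + 1*x*y + 7*y^2 + 1*x + 8*y - 8 is:
H = [[4, 1], [1, 14]]
Trace = 4 + 14 = 18
Determinant = 4*14 - (1)^2 = 55
Discriminant = (18)^2 - 4*55 = 104.0
Eigenvalues: lambda_1 = 3.901, lambda_2 = 14.099
The function is convex.

1


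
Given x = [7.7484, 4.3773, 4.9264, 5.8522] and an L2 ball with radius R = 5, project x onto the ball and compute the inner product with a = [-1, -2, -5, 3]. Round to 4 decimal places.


Step 1: Compute ||x|| (intermediates to 6 decimals).
||x|| = sqrt(7.7484^2 + 4.3773^2 + 4.9264^2 + 5.8522^2) = 11.735251
Step 2: Project.
Since ||x|| > R, scale = R/||x|| = 5/11.735251 = 0.426067, proj(x) = scale * x
proj(x) = [3.301338, 1.865023, 2.098976, 2.493429]
Step 3: Dot product.
a^T * proj(x) = -1*3.301338 - 2*1.865023 - 5*2.098976 + 3*2.493429 = -10.046


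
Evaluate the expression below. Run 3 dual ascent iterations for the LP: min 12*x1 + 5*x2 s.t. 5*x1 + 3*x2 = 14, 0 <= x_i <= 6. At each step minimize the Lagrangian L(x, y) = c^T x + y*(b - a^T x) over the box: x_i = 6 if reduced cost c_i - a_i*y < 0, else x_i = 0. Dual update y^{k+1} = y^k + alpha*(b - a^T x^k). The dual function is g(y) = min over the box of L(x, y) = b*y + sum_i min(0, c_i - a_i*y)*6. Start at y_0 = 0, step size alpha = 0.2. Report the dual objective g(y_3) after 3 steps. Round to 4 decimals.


Dual ascent for LP: min 12*x1 + 5*x2, 5*x1 + 3*x2 = 14, 0 <= x_i <= 6
Step 1: y^k = 0.0, reduced costs: (12.0, 5.0)
  x^k = (0.0, 0.0), subgradient = b - a^T x = 14.0
  y^{k+1} = 0.0 + 0.2*14.0 = 2.8
Step 2: y^k = 2.8, reduced costs: (-2.0, -3.4)
  x^k = (6.0, 6.0), subgradient = b - a^T x = -34.0
  y^{k+1} = 2.8 + 0.2*-34.0 = -4.0
Step 3: y^k = -4.0, reduced costs: (32.0, 17.0)
  x^k = (0.0, 0.0), subgradient = b - a^T x = 14.0
  y^{k+1} = -4.0 + 0.2*14.0 = -1.2
Dual objective at y_3 = -1.2: reduced costs (18.0, 8.6), box minimizer x = (0.0, 0.0)
g(y_3) = b*y + (c1 - a1*y)*x1 + (c2 - a2*y)*x2 = 14*(-1.2) + 18.0*0.0 + 8.6*0.0 = -16.8 + 0.0 + 0.0 = -16.8


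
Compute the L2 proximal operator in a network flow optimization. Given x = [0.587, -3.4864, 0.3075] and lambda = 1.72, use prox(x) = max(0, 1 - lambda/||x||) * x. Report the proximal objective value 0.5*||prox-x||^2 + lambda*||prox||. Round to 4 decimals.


Step 1: Compute ||x||.
||x|| = 3.5488
Step 2: Compute scaling factor.
scale = max(0, 1 - 1.72/3.5488) = 0.5153
Step 3: prox(x) = [0.3025, -1.7967, 0.1585]
||prox(x)|| = 1.8288
Step 4: Proximal objective.
0.5*||prox-x||^2 = 1.4792
lambda*||prox|| = 3.1455
Total = 4.6248


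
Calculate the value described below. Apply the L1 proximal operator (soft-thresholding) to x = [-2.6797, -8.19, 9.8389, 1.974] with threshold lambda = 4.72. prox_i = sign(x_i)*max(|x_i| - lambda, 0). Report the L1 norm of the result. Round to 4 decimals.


Soft-thresholding with lambda = 4.72:
prox(-2.6797) = sign(-2.6797)*max(|-2.6797| - 4.72, 0) = 0.0
prox(-8.19) = sign(-8.19)*max(|-8.19| - 4.72, 0) = -3.47
prox(9.8389) = sign(9.8389)*max(|9.8389| - 4.72, 0) = 5.1189
prox(1.974) = sign(1.974)*max(|1.974| - 4.72, 0) = 0.0
prox(x) = [0.0, -3.47, 5.1189, 0.0]
||prox(x)||_1 = 0.0 + 3.47 + 5.1189 + 0.0 = 8.5889


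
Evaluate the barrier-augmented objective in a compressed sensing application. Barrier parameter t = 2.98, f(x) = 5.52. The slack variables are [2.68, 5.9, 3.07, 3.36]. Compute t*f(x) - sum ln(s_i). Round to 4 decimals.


Step 1: Compute log-barrier.
ln values: [0.9858, 1.775, 1.1217, 1.2119]
phi = -(0.9858 + 1.775 + 1.1217 + 1.2119) = -5.0944
Step 2: Compute augmented objective.
t*f(x) = 2.98*5.52 = 16.4496
Total = 16.4496 - 5.0944 = 11.3552


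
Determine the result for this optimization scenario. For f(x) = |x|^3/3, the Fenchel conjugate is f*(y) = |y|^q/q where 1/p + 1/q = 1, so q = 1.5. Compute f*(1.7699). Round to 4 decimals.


The conjugate exponent q satisfies 1/p + 1/q = 1.
p = 3, so q = 3/(3 - 1) = 1.5
|y|^q = 1.7699^1.5 = 2.3546
f*(1.7699) = 2.3546 / 1.5 = 1.5698


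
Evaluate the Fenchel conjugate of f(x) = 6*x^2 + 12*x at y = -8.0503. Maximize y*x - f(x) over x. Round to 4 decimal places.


f*(y) = sup_x {y*x - a*x^2 - b*x} = sup_x {(y-b)*x - a*x^2}
FOC: (y - b) - 2a*x = 0 => x* = (y - b)/(2a)
x* = (-8.0503 - 12)/(2*6) = -1.6709
f*(-8.0503) = (y-b)^2/(4a) = (-8.0503 - 12)^2/(4*6)
= 402.0145/24 = 16.7506


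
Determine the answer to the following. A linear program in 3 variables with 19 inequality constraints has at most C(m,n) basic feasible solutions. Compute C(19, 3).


Each vertex corresponds to some choice of n active constraints out of m, so the number of vertices is at most C(m, n) = m! / (n!(m-n)!).
m = 19, n = 3
Numerator: 19 * 18 * 17
Denominator: 3! = 6
C(19, 3) = 969


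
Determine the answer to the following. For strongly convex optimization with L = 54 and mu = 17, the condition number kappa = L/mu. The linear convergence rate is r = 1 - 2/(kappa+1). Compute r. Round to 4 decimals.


Step 1: Compute the condition number.
kappa = L/mu = 54/17 = 3.1765
Step 2: Compute the convergence rate.
r = 1 - 2/(kappa + 1) = 1 - 2*mu/(L + mu) = (L - mu)/(L + mu) = 37/71 = 0.5211


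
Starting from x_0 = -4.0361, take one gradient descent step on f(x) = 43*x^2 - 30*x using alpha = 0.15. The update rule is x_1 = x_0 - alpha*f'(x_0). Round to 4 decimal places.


We compute the gradient at x_0 and apply the update.
f'(x) = 86*x - 30
f'(-4.0361) = 86*-4.0361 - 30 = -377.1046
x_1 = -4.0361 - 0.15*-377.1046 = 52.5296


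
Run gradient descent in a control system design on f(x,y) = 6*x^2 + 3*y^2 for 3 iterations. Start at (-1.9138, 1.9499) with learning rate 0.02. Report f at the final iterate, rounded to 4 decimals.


Gradient descent on f(x,y) = 6*x^2 + 3*y^2.
Starting point: (-1.9138, 1.9499), alpha = 0.02
Step 1: grad_x = 2*6*-1.9138 = -22.9656, grad_y = 2*3*1.9499 = 11.6994
  x_1 = -1.9138 - 0.02*-22.9656 = -1.4545
  y_1 = 1.9499 - 0.02*11.6994 = 1.7159
Step 2: grad_x = 2*6*-1.4545 = -17.4539, grad_y = 2*3*1.7159 = 10.2955
  x_2 = -1.4545 - 0.02*-17.4539 = -1.1054
  y_2 = 1.7159 - 0.02*10.2955 = 1.51
Step 3: grad_x = 2*6*-1.1054 = -13.2649, grad_y = 2*3*1.51 = 9.06
  x_3 = -1.1054 - 0.02*-13.2649 = -0.8401
  y_3 = 1.51 - 0.02*9.06 = 1.3288
f(-0.8401, 1.3288) = 6*(-0.8401)^2 + 3*1.3288^2 = 9.5319


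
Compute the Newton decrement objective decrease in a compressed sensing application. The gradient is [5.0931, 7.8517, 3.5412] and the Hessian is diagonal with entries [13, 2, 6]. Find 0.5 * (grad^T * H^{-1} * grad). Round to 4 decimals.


Step 1: H is diagonal, so H^(-1) * g = [0.3918, 3.9259, 0.5902].
Step 2: g^T H^(-1) g = sum_i g_i^2 / H_ii
  = (5.0931)^2/13 + (7.8517)^2/2 + (3.5412)^2/6
  = 1.9954 + 30.8246 + 2.09 = 34.91
Step 3: Objective decrease = 0.5 * g^T H^(-1) g = 17.455


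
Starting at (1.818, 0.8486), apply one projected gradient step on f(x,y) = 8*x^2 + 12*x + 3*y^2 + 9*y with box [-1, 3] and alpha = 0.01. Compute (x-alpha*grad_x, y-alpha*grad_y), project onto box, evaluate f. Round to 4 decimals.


Step 1: Compute gradient at (1.818, 0.8486).
grad_x = 2*8*1.818 + 12 = 41.088
grad_y = 2*3*0.8486 + 9 = 14.0916
Step 2: Gradient step.
x_raw = 1.818 - 0.01*41.088 = 1.4071
y_raw = 0.8486 - 0.01*14.0916 = 0.7077
Step 3: Project onto [-1, 3].
x_proj = clip(1.4071) = 1.4071
y_proj = clip(0.7077) = 0.7077
Step 4: Evaluate f.
f(1.4071, 0.7077) = 40.5969


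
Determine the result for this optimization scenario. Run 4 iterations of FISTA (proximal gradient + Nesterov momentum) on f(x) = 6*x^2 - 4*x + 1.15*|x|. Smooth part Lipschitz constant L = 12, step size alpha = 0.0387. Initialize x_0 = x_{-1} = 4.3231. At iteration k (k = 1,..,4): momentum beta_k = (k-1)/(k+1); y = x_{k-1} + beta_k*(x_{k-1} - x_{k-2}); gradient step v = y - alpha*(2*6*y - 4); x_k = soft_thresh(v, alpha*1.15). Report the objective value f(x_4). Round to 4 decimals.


FISTA on f(x) = 6*x^2 - 4*x + 1.15*|x|
L = 12, alpha = 0.0387
Iteration 1: beta = 0.0, y = 4.3231 + 0.0*(4.3231 - 4.3231) = 4.3231
  grad(y) = 47.8772, v = y - alpha*grad = 2.4703
  prox(v) = soft_thresh(2.4703, 0.0445) = 2.4257
Iteration 2: beta = 0.3333, y = 2.4257 + 0.3333*(2.4257 - 4.3231) = 1.7933
  grad(y) = 17.5196, v = y - alpha*grad = 1.1153
  prox(v) = soft_thresh(1.1153, 0.0445) = 1.0708
Iteration 3: beta = 0.5, y = 1.0708 + 0.5*(1.0708 - 2.4257) = 0.3933
  grad(y) = 0.7196, v = y - alpha*grad = 0.3655
  prox(v) = soft_thresh(0.3655, 0.0445) = 0.3209
Iteration 4: beta = 0.6, y = 0.3209 + 0.6*(0.3209 - 1.0708) = -0.129
  grad(y) = -5.5474, v = y - alpha*grad = 0.0857
  prox(v) = soft_thresh(0.0857, 0.0445) = 0.0412
f(x_4) = 6*0.0412^2 - 4*0.0412 + 1.15*|0.0412| = -0.1073


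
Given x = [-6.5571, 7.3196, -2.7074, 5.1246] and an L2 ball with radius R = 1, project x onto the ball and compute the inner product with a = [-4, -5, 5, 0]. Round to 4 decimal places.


Step 1: Compute ||x|| (intermediates to 6 decimals).
||x|| = sqrt((-6.5571)^2 + 7.3196^2 + (-2.7074)^2 + 5.1246^2) = 11.408928
Step 2: Project.
Since ||x|| > R, scale = R/||x|| = 1/11.408928 = 0.087651, proj(x) = scale * x
proj(x) = [-0.574736, 0.64157, -0.237306, 0.449176]
Step 3: Dot product.
a^T * proj(x) = -4*(-0.574736) - 5*0.64157 + 5*(-0.237306) + 0*0.449176 = -2.0954


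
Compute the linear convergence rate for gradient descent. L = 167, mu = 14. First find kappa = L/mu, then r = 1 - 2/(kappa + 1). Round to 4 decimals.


Step 1: Compute the condition number.
kappa = L/mu = 167/14 = 11.9286
Step 2: Compute the convergence rate.
r = 1 - 2/(kappa + 1) = 1 - 2*mu/(L + mu) = (L - mu)/(L + mu) = 153/181 = 0.8453


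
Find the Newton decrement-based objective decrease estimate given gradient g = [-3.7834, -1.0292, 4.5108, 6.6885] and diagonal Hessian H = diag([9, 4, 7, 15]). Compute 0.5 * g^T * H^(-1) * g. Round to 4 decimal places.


Step 1: H is diagonal, so H^(-1) * g = [-0.4204, -0.2573, 0.6444, 0.4459].
Step 2: g^T H^(-1) g = sum_i g_i^2 / H_ii
  = (-3.7834)^2/9 + (-1.0292)^2/4 + (4.5108)^2/7 + (6.6885)^2/15
  = 1.5905 + 0.2648 + 2.9068 + 2.9824 = 7.7444
Step 3: Objective decrease = 0.5 * g^T H^(-1) g = 3.8722


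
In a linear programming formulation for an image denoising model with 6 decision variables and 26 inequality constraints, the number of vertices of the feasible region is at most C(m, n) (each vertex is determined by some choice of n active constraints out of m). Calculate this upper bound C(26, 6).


Each vertex corresponds to some choice of n active constraints out of m, so the number of vertices is at most C(m, n) = m! / (n!(m-n)!).
m = 26, n = 6
Numerator: 26 * 25 * 24 * 23 * 22 * 21
Denominator: 6! = 720
C(26, 6) = 230230


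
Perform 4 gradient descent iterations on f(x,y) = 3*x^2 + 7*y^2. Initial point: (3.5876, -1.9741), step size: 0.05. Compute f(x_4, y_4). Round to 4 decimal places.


Gradient descent on f(x,y) = 3*x^2 + 7*y^2.
Starting point: (3.5876, -1.9741), alpha = 0.05
Step 1: grad_x = 2*3*3.5876 = 21.5256, grad_y = 2*7*-1.9741 = -27.6374
  x_1 = 3.5876 - 0.05*21.5256 = 2.5113
  y_1 = -1.9741 - 0.05*-27.6374 = -0.5922
Step 2: grad_x = 2*3*2.5113 = 15.0679, grad_y = 2*7*-0.5922 = -8.2912
  x_2 = 2.5113 - 0.05*15.0679 = 1.7579
  y_2 = -0.5922 - 0.05*-8.2912 = -0.1777
Step 3: grad_x = 2*3*1.7579 = 10.5475, grad_y = 2*7*-0.1777 = -2.4874
  x_3 = 1.7579 - 0.05*10.5475 = 1.2305
  y_3 = -0.1777 - 0.05*-2.4874 = -0.0533
Step 4: grad_x = 2*3*1.2305 = 7.3833, grad_y = 2*7*-0.0533 = -0.7462
  x_4 = 1.2305 - 0.05*7.3833 = 0.8614
  y_4 = -0.0533 - 0.05*-0.7462 = -0.016
f(0.8614, -0.016) = 3*0.8614^2 + 7*(-0.016)^2 = 2.2277


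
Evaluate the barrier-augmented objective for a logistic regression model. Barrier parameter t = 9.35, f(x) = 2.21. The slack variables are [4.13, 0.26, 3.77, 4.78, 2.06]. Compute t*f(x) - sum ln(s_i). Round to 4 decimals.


Step 1: Compute log-barrier.
ln values: [1.4183, -1.3471, 1.3271, 1.5644, 0.7227]
phi = -(1.4183 - 1.3471 + 1.3271 + 1.5644 + 0.7227) = -3.6854
Step 2: Compute augmented objective.
t*f(x) = 9.35*2.21 = 20.6635
Total = 20.6635 - 3.6854 = 16.9781


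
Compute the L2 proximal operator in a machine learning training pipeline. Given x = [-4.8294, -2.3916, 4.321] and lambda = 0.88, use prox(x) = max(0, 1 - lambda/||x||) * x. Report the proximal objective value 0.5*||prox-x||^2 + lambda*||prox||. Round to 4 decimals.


Step 1: Compute ||x||.
||x|| = 6.9075
Step 2: Compute scaling factor.
scale = max(0, 1 - 0.88/6.9075) = 0.8726
Step 3: prox(x) = [-4.2141, -2.0869, 3.7705]
||prox(x)|| = 6.0275
Step 4: Proximal objective.
0.5*||prox-x||^2 = 0.3872
lambda*||prox|| = 5.3042
Total = 5.6914


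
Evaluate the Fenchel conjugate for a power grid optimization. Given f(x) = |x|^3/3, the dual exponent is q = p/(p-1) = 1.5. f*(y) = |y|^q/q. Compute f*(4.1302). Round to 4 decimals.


The conjugate exponent q satisfies 1/p + 1/q = 1.
p = 3, so q = 3/(3 - 1) = 1.5
|y|^q = 4.1302^1.5 = 8.3938
f*(4.1302) = 8.3938 / 1.5 = 5.5958
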